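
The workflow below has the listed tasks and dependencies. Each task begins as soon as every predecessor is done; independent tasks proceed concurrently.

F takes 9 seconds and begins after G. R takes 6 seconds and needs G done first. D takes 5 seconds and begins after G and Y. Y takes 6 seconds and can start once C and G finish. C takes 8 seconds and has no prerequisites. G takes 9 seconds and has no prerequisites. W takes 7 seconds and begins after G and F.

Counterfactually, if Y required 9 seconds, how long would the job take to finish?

25

As given, the longest chain is G→F→W = 9+9+7 = 25, so the finish is 25 seconds.
The longest path through Y is only 20 seconds, so Y has float 5.
The critical path is still G→F→W; finish is now 25 seconds.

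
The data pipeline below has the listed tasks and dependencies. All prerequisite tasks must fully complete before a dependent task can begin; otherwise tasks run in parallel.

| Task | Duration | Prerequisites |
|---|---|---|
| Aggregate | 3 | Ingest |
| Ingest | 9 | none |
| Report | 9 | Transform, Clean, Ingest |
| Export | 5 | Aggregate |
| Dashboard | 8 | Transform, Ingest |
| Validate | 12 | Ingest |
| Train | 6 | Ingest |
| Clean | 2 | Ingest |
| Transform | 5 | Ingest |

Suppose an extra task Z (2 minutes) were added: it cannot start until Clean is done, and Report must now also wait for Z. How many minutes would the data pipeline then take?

Originally the data pipeline takes 23 minutes.
With Z inserted, Report now waits for max(Transform, Clean, Ingest, Z).
New critical path: Ingest→Transform→Report = 9+5+9 = 23 ⇒ 23 minutes.

23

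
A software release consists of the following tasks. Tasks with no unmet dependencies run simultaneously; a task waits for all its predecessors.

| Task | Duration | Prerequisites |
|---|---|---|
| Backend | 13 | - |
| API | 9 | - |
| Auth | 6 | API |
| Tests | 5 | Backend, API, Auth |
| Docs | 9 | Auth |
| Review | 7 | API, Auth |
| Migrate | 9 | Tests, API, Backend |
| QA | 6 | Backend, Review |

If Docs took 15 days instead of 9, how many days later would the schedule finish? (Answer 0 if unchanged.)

1

As given, the longest chain is API→Auth→Tests→Migrate = 9+6+5+9 = 29, so the finish is 29 days.
The longest path through Docs is only 24 days, so Docs has float 5.
Now API→Auth→Docs = 9+6+15 = 30 is longest, so the finish becomes 30 days.
Change in finish: 30 − 29 = +1 days.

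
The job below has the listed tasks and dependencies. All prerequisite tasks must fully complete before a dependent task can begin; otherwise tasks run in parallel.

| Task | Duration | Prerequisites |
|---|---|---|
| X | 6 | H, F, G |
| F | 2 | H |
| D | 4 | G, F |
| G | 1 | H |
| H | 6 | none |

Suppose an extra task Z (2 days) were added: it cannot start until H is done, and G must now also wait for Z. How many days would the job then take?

15

Originally the job takes 14 days.
With Z inserted, G now waits for max(H, Z).
New critical path: H→Z→G→X = 6+2+1+6 = 15 ⇒ 15 days.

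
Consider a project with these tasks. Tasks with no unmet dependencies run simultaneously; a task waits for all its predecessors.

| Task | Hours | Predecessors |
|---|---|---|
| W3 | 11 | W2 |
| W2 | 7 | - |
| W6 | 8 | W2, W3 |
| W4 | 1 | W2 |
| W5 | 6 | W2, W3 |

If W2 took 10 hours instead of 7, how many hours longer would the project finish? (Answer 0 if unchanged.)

The binding path is W2→W3→W6 = 7+11+8 = 26; finish at 26 hours.
W2 lies on that path, so at 10 hours the path becomes 29 hours.
No other chain overtakes it, so the finish is 29 hours.
Change in finish: 29 − 26 = +3 hours.

3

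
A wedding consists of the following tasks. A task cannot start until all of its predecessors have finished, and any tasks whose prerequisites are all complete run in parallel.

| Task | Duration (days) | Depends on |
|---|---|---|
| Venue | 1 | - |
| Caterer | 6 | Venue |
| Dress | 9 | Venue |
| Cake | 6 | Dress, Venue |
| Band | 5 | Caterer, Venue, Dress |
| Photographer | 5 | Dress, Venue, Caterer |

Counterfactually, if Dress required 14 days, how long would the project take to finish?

Actual critical path: Venue→Dress→Cake = 1+9+6 = 16 ⇒ 16 days.
Dress is on the critical path; changing it to 14 makes that path 21 days.
That remains the longest chain; total 21 days.

21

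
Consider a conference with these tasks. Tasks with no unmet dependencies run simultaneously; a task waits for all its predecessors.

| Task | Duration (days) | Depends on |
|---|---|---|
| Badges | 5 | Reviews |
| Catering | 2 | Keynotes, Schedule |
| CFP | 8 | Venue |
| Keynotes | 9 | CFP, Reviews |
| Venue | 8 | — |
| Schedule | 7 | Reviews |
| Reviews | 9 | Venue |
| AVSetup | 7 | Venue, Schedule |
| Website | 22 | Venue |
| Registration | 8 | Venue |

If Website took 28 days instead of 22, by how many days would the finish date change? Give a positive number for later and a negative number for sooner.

Baseline: Venue→Reviews→Schedule→AVSetup = 8+9+7+7 = 31 → 31 days.
Website has 1 day of float (longest path through it is 30).
New critical path: Venue→Website = 8+28 = 36 ⇒ 36 days.
Change in finish: 36 − 31 = +5 days.

5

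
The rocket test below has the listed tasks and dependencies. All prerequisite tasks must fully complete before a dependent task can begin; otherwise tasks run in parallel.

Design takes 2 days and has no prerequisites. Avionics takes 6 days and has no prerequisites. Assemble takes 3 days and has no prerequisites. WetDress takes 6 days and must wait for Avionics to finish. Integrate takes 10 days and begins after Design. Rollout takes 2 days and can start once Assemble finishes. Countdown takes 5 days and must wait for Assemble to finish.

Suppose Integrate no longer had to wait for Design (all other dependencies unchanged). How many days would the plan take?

12

Before: longest chain Design→Integrate = 2+10 = 12, finish 12.
Without Design→Integrate, Integrate's earliest start moves from 2 to 0.
New critical path: Avionics→WetDress = 6+6 = 12 ⇒ 12 days.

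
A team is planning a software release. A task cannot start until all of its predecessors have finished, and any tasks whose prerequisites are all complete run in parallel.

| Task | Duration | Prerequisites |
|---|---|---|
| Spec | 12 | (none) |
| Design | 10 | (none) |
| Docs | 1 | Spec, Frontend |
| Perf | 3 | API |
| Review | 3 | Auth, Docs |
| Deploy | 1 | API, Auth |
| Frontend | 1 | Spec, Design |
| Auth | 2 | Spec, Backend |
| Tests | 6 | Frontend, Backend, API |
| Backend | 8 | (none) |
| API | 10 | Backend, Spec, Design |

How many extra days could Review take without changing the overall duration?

Spec→API→Tests = 12+10+6 = 28 sets the makespan at 28 days.
Longest path through Review: 17 days (earliest finish 17, latest finish 28).
Float = 28 − 17 = 11.

11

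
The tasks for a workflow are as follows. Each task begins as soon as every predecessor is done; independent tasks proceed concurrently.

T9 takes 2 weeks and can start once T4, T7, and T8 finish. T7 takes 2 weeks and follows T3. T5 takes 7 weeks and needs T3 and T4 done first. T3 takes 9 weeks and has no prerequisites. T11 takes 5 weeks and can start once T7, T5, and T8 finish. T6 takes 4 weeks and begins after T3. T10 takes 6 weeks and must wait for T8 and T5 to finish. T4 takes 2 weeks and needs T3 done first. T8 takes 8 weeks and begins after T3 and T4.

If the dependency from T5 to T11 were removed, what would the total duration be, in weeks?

25

Original critical path: T3→T4→T8→T10 = 9+2+8+6 = 25 ⇒ 25 weeks.
Dropping T5→T11 doesn't change T11's earliest start (19); another predecessor still binds.
The longest chain is now T3→T4→T8→T10 = 9+2+8+6 = 25, so the project takes 25 weeks.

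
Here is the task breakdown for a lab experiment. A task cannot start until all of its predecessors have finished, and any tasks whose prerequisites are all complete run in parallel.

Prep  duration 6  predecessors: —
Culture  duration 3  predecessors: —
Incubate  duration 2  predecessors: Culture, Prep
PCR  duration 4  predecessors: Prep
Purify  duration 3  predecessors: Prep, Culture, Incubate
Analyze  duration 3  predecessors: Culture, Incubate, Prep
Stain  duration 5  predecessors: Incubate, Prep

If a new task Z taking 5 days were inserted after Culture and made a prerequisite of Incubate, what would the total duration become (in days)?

Originally the plan takes 13 days.
With Z inserted, Incubate now waits for max(Culture, Prep, Z).
New critical path: Culture→Z→Incubate→Stain = 3+5+2+5 = 15 ⇒ 15 days.

15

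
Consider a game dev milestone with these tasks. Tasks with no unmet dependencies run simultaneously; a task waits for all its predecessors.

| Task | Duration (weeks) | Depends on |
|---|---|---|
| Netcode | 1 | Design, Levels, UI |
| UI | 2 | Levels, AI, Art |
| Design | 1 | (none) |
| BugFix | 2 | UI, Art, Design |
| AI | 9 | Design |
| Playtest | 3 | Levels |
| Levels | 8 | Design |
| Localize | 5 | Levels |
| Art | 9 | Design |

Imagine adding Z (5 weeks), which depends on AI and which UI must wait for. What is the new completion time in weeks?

19

Originally the project takes 14 weeks.
With Z inserted, UI now waits for max(Levels, AI, Art, Z).
New critical path: Design→AI→Z→UI→BugFix = 1+9+5+2+2 = 19 ⇒ 19 weeks.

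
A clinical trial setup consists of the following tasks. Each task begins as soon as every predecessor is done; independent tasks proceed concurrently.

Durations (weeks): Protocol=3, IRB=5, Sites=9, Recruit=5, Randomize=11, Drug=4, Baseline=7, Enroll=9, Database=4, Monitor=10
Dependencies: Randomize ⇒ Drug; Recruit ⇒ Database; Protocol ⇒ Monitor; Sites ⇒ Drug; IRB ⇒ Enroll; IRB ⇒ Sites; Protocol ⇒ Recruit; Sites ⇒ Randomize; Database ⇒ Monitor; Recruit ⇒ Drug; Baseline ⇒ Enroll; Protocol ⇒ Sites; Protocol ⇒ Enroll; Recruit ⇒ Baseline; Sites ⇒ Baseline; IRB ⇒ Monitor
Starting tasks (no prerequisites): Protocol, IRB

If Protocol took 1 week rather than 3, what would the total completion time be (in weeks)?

30

The binding path is IRB→Sites→Baseline→Enroll = 5+9+7+9 = 30; finish at 30 weeks.
Protocol has 2 weeks of float (longest path through it is 28).
The critical path is still IRB→Sites→Baseline→Enroll; finish is now 30 weeks.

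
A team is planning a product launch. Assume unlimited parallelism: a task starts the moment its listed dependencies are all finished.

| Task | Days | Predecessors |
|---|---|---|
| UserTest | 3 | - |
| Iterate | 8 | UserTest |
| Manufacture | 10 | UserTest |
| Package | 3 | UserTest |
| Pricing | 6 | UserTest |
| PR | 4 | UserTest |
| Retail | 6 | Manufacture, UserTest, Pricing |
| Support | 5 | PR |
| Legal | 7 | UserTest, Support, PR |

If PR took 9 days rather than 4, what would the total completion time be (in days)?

As given, the longest chain is UserTest→PR→Support→Legal = 3+4+5+7 = 19, so the finish is 19 days.
Since PR is critical, the +5 change carries straight to that chain (now 24 days).
That remains the longest chain; total 24 days.

24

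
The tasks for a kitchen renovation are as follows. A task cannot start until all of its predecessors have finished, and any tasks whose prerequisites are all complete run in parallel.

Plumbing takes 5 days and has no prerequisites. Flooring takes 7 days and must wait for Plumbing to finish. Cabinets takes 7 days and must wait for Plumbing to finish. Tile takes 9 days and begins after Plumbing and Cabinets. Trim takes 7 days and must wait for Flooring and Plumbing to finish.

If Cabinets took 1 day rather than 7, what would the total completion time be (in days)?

19

As given, the longest chain is Plumbing→Cabinets→Tile = 5+7+9 = 21, so the finish is 21 days.
Since Cabinets is critical, the -6 change carries straight to that chain (now 15 days).
New critical path: Plumbing→Flooring→Trim = 5+7+7 = 19 ⇒ 19 days.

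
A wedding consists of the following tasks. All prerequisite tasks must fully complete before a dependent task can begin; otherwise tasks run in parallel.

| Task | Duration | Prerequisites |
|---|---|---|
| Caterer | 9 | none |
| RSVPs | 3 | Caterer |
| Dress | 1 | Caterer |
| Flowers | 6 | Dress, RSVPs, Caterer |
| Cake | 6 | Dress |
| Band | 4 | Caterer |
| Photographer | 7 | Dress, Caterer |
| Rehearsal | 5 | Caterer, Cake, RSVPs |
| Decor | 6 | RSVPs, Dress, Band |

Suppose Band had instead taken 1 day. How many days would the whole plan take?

21

Critical path before the change: Caterer→Dress→Cake→Rehearsal = 9+1+6+5 = 21 giving 21 days.
Band is off the critical path — its longest chain is 19 days, giving 2 of slack.
No other chain overtakes it, so the finish is 21 days.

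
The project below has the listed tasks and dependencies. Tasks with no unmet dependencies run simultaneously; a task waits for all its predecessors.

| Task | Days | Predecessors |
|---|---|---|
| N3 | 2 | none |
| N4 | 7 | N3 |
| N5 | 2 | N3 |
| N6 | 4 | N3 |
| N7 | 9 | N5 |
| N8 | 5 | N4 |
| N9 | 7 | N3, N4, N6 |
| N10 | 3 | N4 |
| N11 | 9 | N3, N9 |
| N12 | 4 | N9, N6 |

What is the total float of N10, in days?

The longest chain is N3→N4→N9→N11 = 2+7+7+9 = 25; overall finish 25 days.
Longest path through N10: 12 days (earliest finish 12, latest finish 25).
Slack of N10 = 22 − 9 = 13 days.

13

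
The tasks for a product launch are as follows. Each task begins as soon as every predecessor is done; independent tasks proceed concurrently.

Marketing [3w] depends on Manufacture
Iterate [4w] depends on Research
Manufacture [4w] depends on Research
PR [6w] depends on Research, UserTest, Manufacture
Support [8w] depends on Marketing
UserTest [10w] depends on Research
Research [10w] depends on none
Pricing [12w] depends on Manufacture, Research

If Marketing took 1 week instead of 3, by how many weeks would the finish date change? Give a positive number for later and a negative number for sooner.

0

Critical path before the change: Research→UserTest→PR = 10+10+6 = 26 giving 26 weeks.
The longest path through Marketing is only 25 weeks, so Marketing has float 1.
No other chain overtakes it, so the finish is 26 weeks.
Change in finish: 26 − 26 = +0 weeks.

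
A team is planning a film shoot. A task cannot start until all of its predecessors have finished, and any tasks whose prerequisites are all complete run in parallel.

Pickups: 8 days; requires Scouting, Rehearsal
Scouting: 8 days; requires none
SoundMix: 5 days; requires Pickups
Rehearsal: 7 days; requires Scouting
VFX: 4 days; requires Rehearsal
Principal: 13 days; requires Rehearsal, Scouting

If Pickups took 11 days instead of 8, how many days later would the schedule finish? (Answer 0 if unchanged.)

3

As given, the longest chain is Scouting→Rehearsal→Pickups→SoundMix = 8+7+8+5 = 28, so the finish is 28 days.
Since Pickups is critical, the +3 change carries straight to that chain (now 31 days).
No other chain overtakes it, so the finish is 31 days.
Change in finish: 31 − 28 = +3 days.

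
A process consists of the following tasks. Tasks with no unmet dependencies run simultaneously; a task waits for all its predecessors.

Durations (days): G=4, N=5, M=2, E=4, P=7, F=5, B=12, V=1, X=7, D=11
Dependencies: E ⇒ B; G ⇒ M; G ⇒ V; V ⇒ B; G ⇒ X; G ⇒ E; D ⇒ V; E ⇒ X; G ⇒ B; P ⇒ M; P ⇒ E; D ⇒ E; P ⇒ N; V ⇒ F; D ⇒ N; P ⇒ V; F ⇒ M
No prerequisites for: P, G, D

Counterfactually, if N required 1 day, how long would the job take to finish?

As given, the longest chain is D→E→B = 11+4+12 = 27, so the finish is 27 days.
The longest path through N is only 16 days, so N has float 11.
The critical path is still D→E→B; finish is now 27 days.

27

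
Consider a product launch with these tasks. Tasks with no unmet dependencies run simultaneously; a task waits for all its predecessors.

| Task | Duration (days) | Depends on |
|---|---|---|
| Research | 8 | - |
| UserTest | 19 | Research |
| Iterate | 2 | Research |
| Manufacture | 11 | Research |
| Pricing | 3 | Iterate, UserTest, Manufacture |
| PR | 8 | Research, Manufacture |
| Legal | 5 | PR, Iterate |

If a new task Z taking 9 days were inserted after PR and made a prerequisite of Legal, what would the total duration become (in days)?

Originally the product launch takes 32 days.
With Z inserted, Legal now waits for max(PR, Iterate, Z).
New critical path: Research→Manufacture→PR→Z→Legal = 8+11+8+9+5 = 41 ⇒ 41 days.

41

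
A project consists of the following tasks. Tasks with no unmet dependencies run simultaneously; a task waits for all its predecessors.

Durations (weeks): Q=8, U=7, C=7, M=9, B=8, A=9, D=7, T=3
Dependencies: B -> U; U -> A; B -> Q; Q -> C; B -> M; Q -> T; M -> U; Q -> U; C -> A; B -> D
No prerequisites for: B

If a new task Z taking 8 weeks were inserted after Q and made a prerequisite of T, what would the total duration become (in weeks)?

Originally the project takes 33 weeks.
With Z inserted, T now waits for max(Q, Z).
New critical path: B→M→U→A = 8+9+7+9 = 33 ⇒ 33 weeks.

33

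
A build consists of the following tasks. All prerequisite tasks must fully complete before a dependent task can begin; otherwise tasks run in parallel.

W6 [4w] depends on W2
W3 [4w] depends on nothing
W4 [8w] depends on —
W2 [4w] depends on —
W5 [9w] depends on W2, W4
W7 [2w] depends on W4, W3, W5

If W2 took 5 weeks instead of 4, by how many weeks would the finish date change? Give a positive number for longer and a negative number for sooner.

0

Baseline: W4→W5→W7 = 8+9+2 = 19 → 19 weeks.
W2 is off the critical path — its longest chain is 15 weeks, giving 4 of slack.
The critical path is still W4→W5→W7; finish is now 19 weeks.
Change in finish: 19 − 19 = +0 weeks.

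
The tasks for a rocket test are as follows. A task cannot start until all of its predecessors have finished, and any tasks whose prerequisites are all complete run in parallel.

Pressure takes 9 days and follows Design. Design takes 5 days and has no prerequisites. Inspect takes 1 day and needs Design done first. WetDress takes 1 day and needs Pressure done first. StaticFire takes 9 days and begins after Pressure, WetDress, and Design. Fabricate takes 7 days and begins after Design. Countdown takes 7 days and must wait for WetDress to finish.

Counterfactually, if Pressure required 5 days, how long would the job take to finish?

Baseline: Design→Pressure→WetDress→StaticFire = 5+9+1+9 = 24 → 24 days.
Since Pressure is critical, the -4 change carries straight to that chain (now 20 days).
No other chain overtakes it, so the finish is 20 days.

20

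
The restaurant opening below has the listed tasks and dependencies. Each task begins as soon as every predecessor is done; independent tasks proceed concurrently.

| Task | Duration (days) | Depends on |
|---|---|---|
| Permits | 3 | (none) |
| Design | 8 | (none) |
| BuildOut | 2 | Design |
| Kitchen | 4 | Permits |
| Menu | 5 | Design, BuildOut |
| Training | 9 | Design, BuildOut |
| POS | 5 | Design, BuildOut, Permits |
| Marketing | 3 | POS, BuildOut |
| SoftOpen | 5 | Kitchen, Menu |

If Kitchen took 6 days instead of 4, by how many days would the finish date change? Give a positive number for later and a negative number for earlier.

0

The binding path is Design→BuildOut→Menu→SoftOpen = 8+2+5+5 = 20; finish at 20 days.
Kitchen has 8 days of float (longest path through it is 12).
The critical path is still Design→BuildOut→Menu→SoftOpen; finish is now 20 days.
Change in finish: 20 − 20 = +0 days.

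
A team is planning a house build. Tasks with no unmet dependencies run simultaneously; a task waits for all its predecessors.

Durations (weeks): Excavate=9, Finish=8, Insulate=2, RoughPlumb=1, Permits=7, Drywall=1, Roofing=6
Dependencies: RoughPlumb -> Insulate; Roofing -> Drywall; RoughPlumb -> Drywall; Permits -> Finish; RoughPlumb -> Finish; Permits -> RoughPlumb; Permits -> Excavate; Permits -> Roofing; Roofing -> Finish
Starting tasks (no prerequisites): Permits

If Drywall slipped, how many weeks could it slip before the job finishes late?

7

Critical path: Permits→Roofing→Finish = 7+6+8 = 21, so the finish is 21 weeks.
Longest path through Drywall: 14 weeks (earliest finish 14, latest finish 21).
Float = 21 − 14 = 7.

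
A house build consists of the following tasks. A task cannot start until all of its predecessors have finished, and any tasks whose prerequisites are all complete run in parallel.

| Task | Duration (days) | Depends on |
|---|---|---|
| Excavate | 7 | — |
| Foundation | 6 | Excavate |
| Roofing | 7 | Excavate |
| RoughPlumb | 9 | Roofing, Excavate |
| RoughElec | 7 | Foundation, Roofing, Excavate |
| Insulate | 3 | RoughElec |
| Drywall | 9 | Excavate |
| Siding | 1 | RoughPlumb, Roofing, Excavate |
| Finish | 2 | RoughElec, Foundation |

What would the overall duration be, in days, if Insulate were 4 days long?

Baseline: Excavate→Roofing→RoughElec→Insulate = 7+7+7+3 = 24 → 24 days.
Since Insulate is critical, the +1 change carries straight to that chain (now 25 days).
No other chain overtakes it, so the finish is 25 days.

25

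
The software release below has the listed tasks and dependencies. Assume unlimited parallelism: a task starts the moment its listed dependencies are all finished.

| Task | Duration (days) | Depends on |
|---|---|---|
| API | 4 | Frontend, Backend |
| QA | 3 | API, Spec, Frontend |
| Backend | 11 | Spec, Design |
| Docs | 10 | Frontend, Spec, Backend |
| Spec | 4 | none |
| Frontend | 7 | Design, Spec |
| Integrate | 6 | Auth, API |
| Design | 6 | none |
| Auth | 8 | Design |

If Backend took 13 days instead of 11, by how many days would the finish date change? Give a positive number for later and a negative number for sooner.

Critical path before the change: Design→Backend→API→Integrate = 6+11+4+6 = 27 giving 27 days.
Backend is on the critical path; changing it to 13 makes that path 29 days.
That remains the longest chain; total 29 days.
Change in finish: 29 − 27 = +2 days.

2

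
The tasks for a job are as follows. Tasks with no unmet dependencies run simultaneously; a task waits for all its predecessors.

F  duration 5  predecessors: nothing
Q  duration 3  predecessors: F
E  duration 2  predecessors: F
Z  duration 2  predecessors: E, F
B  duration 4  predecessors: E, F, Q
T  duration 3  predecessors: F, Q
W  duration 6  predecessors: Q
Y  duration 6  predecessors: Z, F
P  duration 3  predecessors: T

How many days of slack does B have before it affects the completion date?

F→E→Z→Y = 5+2+2+6 = 15 sets the makespan at 15 days.
The longest chain containing B totals 12 days.
Float = 15 − 12 = 3.

3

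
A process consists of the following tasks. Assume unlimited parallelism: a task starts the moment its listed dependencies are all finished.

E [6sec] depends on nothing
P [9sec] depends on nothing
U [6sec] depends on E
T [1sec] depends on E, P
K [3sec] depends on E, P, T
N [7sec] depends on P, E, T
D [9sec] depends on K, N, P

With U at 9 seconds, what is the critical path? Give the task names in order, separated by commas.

P, T, N, D

Critical path before the change: P→T→N→D = 9+1+7+9 = 26 giving 26 seconds.
U is off the critical path — its longest chain is 12 seconds, giving 14 of slack.
The critical path is still P→T→N→D; finish is now 26 seconds.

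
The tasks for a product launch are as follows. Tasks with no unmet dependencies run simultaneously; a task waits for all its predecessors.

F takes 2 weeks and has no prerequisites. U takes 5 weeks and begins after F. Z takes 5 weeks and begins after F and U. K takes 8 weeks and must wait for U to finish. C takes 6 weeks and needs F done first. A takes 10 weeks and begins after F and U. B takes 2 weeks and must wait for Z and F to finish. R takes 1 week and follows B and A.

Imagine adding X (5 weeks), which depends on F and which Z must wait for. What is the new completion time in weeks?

Originally the job takes 18 weeks.
With X inserted, Z now waits for max(F, U, X).
New critical path: F→U→A→R = 2+5+10+1 = 18 ⇒ 18 weeks.

18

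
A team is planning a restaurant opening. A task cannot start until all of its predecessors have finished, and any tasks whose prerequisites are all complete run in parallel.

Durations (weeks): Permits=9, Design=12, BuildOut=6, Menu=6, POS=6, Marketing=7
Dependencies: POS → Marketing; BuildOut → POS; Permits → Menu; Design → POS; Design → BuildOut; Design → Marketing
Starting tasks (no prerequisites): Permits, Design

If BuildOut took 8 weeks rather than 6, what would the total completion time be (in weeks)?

33

Critical path before the change: Design→BuildOut→POS→Marketing = 12+6+6+7 = 31 giving 31 weeks.
BuildOut lies on that path, so at 8 weeks the path becomes 33 weeks.
The critical path is still Design→BuildOut→POS→Marketing; finish is now 33 weeks.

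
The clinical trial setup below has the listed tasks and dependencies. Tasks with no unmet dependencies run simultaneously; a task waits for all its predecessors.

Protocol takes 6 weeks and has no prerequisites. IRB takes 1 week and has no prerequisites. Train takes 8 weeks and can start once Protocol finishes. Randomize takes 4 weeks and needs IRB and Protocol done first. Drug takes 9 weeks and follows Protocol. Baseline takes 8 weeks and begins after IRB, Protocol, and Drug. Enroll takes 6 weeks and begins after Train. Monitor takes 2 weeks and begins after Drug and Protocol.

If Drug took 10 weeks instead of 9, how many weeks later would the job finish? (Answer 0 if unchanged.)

1

The binding path is Protocol→Drug→Baseline = 6+9+8 = 23; finish at 23 weeks.
Drug lies on that path, so at 10 weeks the path becomes 24 weeks.
No other chain overtakes it, so the finish is 24 weeks.
Change in finish: 24 − 23 = +1 weeks.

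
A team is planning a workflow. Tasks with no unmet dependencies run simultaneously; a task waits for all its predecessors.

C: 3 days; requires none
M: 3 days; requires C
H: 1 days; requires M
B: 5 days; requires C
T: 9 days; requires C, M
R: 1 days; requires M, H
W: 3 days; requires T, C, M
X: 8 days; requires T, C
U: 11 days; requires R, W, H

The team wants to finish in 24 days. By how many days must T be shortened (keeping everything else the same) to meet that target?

5

Current finish: 29 days; target: 24.
T is on every critical path, so each day cut from T cuts the finish by one (this holds down to a finish of 21).
Need 29 − 24 = 5 days off T → T becomes 4 days, finish becomes 24.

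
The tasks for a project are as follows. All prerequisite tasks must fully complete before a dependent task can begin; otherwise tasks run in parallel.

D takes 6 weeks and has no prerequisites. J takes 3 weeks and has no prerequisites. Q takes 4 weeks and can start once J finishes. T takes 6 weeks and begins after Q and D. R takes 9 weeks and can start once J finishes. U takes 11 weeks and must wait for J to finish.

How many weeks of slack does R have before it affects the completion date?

2

The longest chain is J→U = 3+11 = 14; overall finish 14 weeks.
The longest chain containing R totals 12 weeks.
Slack of R = 5 − 3 = 2 weeks.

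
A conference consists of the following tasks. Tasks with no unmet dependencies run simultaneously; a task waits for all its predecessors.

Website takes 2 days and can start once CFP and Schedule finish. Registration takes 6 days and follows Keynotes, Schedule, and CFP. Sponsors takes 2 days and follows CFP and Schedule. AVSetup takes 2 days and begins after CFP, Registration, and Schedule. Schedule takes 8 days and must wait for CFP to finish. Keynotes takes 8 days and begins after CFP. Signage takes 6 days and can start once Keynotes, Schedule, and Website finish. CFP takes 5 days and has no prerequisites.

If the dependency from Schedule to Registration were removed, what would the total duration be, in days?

21

Before: longest chain CFP→Schedule→Website→Signage = 5+8+2+6 = 21, finish 21.
Dropping Schedule→Registration doesn't change Registration's earliest start (13); another predecessor still binds.
After: CFP→Schedule→Website→Signage = 5+8+2+6 = 21 → 21 days.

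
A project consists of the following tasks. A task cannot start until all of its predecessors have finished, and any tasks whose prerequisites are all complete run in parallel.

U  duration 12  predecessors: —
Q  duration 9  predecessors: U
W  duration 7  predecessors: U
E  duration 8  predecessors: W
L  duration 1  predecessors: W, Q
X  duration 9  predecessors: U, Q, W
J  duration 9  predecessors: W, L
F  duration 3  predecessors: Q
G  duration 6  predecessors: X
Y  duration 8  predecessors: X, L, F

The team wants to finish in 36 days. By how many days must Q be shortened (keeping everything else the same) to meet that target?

2

Current finish: 38 days; target: 36.
Q is on every critical path, so each day cut from Q cuts the finish by one (this holds down to a finish of 36).
Need 38 − 36 = 2 days off Q → Q becomes 7 days, finish becomes 36.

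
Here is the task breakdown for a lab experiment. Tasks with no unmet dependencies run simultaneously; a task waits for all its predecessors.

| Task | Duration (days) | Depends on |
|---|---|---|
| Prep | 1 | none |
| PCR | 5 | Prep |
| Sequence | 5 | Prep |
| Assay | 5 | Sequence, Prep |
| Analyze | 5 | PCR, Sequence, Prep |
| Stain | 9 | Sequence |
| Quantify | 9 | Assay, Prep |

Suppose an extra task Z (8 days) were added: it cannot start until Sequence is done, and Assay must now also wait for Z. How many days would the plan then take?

28

Originally the plan takes 20 days.
With Z inserted, Assay now waits for max(Sequence, Prep, Z).
New critical path: Prep→Sequence→Z→Assay→Quantify = 1+5+8+5+9 = 28 ⇒ 28 days.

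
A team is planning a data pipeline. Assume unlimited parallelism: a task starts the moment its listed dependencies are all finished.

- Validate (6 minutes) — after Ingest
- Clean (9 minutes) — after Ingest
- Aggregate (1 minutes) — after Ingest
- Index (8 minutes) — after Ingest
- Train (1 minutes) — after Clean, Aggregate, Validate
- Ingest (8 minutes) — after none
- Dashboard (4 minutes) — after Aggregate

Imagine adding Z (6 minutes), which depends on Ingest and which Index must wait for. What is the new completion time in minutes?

22

Originally the data pipeline takes 18 minutes.
With Z inserted, Index now waits for max(Ingest, Z).
New critical path: Ingest→Z→Index = 8+6+8 = 22 ⇒ 22 minutes.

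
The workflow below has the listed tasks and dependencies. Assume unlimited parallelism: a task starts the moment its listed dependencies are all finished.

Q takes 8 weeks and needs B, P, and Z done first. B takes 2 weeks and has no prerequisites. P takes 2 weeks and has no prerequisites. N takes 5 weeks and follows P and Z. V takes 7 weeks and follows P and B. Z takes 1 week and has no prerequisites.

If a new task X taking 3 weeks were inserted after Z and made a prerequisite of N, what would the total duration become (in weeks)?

10

Originally the job takes 10 weeks.
With X inserted, N now waits for max(P, Z, X).
New critical path: B→Q = 2+8 = 10 ⇒ 10 weeks.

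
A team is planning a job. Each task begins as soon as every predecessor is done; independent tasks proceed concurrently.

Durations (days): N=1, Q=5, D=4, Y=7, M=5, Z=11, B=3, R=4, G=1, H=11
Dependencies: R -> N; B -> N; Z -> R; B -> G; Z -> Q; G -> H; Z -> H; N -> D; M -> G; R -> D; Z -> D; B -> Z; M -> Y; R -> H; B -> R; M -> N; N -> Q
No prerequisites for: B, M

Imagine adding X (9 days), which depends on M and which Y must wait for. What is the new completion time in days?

Originally the plan takes 29 days.
With X inserted, Y now waits for max(M, X).
New critical path: B→Z→R→H = 3+11+4+11 = 29 ⇒ 29 days.

29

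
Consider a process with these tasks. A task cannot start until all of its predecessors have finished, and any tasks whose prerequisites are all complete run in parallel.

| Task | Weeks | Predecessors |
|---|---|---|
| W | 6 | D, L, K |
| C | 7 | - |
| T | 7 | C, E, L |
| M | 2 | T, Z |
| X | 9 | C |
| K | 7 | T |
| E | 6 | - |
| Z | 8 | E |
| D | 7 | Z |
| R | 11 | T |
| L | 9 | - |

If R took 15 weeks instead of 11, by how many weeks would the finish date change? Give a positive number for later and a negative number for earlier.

2

The binding path is L→T→K→W = 9+7+7+6 = 29; finish at 29 weeks.
R has 2 weeks of float (longest path through it is 27).
New critical path: L→T→R = 9+7+15 = 31 ⇒ 31 weeks.
Change in finish: 31 − 29 = +2 weeks.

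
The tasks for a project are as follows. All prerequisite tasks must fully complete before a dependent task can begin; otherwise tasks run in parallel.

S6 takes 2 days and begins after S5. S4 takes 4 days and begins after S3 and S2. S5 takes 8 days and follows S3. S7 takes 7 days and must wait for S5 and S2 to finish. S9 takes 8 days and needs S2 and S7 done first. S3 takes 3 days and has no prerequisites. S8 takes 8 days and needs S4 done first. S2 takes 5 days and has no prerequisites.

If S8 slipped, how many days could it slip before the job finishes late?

9

The longest chain is S3→S5→S7→S9 = 3+8+7+8 = 26; overall finish 26 days.
Longest path through S8: 17 days (earliest finish 17, latest finish 26).
Slack of S8 = 18 − 9 = 9 days.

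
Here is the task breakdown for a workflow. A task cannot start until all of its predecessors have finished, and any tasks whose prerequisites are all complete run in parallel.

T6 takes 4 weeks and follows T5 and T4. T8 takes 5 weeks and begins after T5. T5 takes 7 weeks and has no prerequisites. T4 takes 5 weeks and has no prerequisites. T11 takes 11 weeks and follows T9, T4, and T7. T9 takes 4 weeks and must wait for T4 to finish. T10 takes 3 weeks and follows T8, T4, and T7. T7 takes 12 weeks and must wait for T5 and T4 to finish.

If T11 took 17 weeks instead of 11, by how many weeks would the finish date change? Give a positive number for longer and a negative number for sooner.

6

Baseline: T5→T7→T11 = 7+12+11 = 30 → 30 weeks.
Since T11 is critical, the +6 change carries straight to that chain (now 36 weeks).
The critical path is still T5→T7→T11; finish is now 36 weeks.
Change in finish: 36 − 30 = +6 weeks.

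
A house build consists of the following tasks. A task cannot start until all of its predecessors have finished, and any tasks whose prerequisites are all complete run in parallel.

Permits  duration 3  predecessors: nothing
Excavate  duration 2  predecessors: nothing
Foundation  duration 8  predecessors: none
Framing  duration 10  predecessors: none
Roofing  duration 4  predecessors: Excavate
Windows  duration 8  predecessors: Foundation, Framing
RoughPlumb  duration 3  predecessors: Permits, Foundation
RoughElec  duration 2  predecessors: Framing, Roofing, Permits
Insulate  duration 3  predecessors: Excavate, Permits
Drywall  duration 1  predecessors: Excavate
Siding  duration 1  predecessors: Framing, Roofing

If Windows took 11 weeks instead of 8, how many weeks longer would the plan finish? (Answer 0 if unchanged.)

3

As given, the longest chain is Framing→Windows = 10+8 = 18, so the finish is 18 weeks.
Windows lies on that path, so at 11 weeks the path becomes 21 weeks.
No other chain overtakes it, so the finish is 21 weeks.
Change in finish: 21 − 18 = +3 weeks.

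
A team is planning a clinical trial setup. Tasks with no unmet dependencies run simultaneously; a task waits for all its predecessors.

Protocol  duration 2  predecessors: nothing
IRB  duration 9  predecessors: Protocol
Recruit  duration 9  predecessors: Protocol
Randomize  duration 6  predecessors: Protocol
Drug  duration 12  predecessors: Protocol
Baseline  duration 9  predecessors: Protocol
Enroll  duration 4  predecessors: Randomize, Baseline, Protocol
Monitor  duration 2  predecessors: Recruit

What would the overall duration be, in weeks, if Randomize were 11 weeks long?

Actual critical path: Protocol→Baseline→Enroll = 2+9+4 = 15 ⇒ 15 weeks.
Randomize has 3 weeks of float (longest path through it is 12).
The binding chain switches to Protocol→Randomize→Enroll = 2+11+4 = 17; finish 17 weeks.

17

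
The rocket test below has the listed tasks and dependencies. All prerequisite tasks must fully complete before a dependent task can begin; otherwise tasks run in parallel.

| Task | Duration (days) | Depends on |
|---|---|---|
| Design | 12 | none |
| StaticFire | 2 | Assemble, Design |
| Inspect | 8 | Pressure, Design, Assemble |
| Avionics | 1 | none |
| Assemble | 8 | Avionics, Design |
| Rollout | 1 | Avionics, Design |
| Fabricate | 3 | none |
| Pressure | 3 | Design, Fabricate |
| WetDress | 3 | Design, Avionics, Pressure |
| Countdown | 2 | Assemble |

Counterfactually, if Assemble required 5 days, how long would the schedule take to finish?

25

As given, the longest chain is Design→Assemble→Inspect = 12+8+8 = 28, so the finish is 28 days.
Since Assemble is critical, the -3 change carries straight to that chain (now 25 days).
No other chain overtakes it, so the finish is 25 days.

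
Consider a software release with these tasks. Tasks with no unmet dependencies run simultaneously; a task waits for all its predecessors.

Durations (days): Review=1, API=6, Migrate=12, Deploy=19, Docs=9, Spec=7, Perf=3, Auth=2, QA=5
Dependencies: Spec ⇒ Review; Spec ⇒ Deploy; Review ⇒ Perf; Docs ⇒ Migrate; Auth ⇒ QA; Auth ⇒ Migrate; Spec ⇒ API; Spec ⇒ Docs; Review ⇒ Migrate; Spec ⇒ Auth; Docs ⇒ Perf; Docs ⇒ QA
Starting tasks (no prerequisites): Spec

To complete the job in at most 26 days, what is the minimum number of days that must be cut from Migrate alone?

2

Current finish: 28 days; target: 26.
Migrate is on every critical path, so each day cut from Migrate cuts the finish by one (this holds down to a finish of 26).
Need 28 − 26 = 2 days off Migrate → Migrate becomes 10 days, finish becomes 26.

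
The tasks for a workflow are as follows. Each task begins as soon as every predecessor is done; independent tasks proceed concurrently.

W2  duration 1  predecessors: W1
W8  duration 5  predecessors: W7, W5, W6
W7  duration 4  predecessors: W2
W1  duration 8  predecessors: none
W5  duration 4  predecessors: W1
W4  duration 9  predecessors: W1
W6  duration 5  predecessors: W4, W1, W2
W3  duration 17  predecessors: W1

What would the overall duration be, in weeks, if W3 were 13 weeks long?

Baseline: W1→W4→W6→W8 = 8+9+5+5 = 27 → 27 weeks.
W3 has 2 weeks of float (longest path through it is 25).
The critical path is still W1→W4→W6→W8; finish is now 27 weeks.

27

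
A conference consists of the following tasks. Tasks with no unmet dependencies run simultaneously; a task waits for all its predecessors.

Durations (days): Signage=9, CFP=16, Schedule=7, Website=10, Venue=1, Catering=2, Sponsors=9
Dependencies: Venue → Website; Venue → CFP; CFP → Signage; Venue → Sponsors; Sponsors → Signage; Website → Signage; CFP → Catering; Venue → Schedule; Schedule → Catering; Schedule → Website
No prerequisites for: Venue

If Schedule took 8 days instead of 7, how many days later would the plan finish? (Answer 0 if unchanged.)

1

Critical path before the change: Venue→Schedule→Website→Signage = 1+7+10+9 = 27 giving 27 days.
Since Schedule is critical, the +1 change carries straight to that chain (now 28 days).
No other chain overtakes it, so the finish is 28 days.
Change in finish: 28 − 27 = +1 days.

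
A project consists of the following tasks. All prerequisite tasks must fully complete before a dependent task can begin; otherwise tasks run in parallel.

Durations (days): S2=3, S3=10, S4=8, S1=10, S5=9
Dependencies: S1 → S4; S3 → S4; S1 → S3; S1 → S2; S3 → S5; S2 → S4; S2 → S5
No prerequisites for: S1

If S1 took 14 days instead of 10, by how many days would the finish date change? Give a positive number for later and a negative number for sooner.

Actual critical path: S1→S3→S5 = 10+10+9 = 29 ⇒ 29 days.
S1 lies on that path, so at 14 days the path becomes 33 days.
The critical path is still S1→S3→S5; finish is now 33 days.
Change in finish: 33 − 29 = +4 days.

4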